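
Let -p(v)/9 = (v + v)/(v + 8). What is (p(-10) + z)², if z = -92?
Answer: 33124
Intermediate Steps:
p(v) = -18*v/(8 + v) (p(v) = -9*(v + v)/(v + 8) = -9*2*v/(8 + v) = -18*v/(8 + v))
(p(-10) + z)² = (-18*(-10)/(8 - 10) - 92)² = (-18*(-10)/(-2) - 92)² = (-18*(-10)*(-½) - 92)² = (-90 - 92)² = (-182)² = 33124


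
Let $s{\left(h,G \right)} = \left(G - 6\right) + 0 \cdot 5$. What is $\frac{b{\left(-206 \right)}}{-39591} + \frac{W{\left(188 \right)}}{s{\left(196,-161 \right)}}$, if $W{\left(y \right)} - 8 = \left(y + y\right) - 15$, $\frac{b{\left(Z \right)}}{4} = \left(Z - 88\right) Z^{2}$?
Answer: $\frac{2773160611}{2203899} \approx 1258.3$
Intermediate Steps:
$b{\left(Z \right)} = 4 Z^{2} \left(-88 + Z\right)$ ($b{\left(Z \right)} = 4 \left(Z - 88\right) Z^{2} = 4 \left(-88 + Z\right) Z^{2} = 4 Z^{2} \left(-88 + Z\right)$)
$s{\left(h,G \right)} = -6 + G$ ($s{\left(h,G \right)} = \left(G - 6\right) + 0 = \left(-6 + G\right) + 0 = -6 + G$)
$W{\left(y \right)} = -7 + 2 y$ ($W{\left(y \right)} = 8 + \left(\left(y + y\right) - 15\right) = 8 + \left(2 y - 15\right) = 8 + \left(-15 + 2 y\right) = -7 + 2 y$)
$\frac{b{\left(-206 \right)}}{-39591} + \frac{W{\left(188 \right)}}{s{\left(196,-161 \right)}} = \frac{4 \left(-206\right)^{2} \left(-88 - 206\right)}{-39591} + \frac{-7 + 2 \cdot 188}{-6 - 161} = 4 \cdot 42436 \left(-294\right) \left(- \frac{1}{39591}\right) + \frac{-7 + 376}{-167} = \left(-49904736\right) \left(- \frac{1}{39591}\right) + 369 \left(- \frac{1}{167}\right) = \frac{16634912}{13197} - \frac{369}{167} = \frac{2773160611}{2203899}$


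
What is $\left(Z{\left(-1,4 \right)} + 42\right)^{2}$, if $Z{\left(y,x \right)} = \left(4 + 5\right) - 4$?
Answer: $2209$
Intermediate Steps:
$Z{\left(y,x \right)} = 5$ ($Z{\left(y,x \right)} = 9 - 4 = 5$)
$\left(Z{\left(-1,4 \right)} + 42\right)^{2} = \left(5 + 42\right)^{2} = 47^{2} = 2209$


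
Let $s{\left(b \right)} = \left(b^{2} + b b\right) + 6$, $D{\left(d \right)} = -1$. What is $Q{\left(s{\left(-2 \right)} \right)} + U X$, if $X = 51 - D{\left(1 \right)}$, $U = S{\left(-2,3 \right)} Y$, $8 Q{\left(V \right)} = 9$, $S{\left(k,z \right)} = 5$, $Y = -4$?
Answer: $- \frac{8311}{8} \approx -1038.9$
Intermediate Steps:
$s{\left(b \right)} = 6 + 2 b^{2}$ ($s{\left(b \right)} = \left(b^{2} + b^{2}\right) + 6 = 2 b^{2} + 6 = 6 + 2 b^{2}$)
$Q{\left(V \right)} = \frac{9}{8}$ ($Q{\left(V \right)} = \frac{1}{8} \cdot 9 = \frac{9}{8}$)
$U = -20$ ($U = 5 \left(-4\right) = -20$)
$X = 52$ ($X = 51 - -1 = 51 + 1 = 52$)
$Q{\left(s{\left(-2 \right)} \right)} + U X = \frac{9}{8} - 1040 = - \frac{8311}{8}$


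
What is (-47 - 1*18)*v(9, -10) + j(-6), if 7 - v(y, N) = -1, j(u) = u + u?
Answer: -532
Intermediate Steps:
j(u) = 2*u
v(y, N) = 8 (v(y, N) = 7 - 1*(-1) = 7 + 1 = 8)
(-47 - 1*18)*v(9, -10) + j(-6) = (-47 - 1*18)*8 + 2*(-6) = (-47 - 18)*8 - 12 = -65*8 - 12 = -520 - 12 = -532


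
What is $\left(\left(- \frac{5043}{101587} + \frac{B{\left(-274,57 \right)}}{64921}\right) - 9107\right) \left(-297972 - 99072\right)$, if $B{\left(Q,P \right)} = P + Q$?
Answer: $\frac{23847334133344166124}{6595129627} \approx 3.6159 \cdot 10^{9}$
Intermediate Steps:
$\left(\left(- \frac{5043}{101587} + \frac{B{\left(-274,57 \right)}}{64921}\right) - 9107\right) \left(-297972 - 99072\right) = \left(\left(- \frac{5043}{101587} + \frac{57 - 274}{64921}\right) - 9107\right) \left(-297972 - 99072\right) = \left(\left(\left(-5043\right) \frac{1}{101587} - \frac{217}{64921}\right) - 9107\right) \left(-397044\right) = \left(\left(- \frac{5043}{101587} - \frac{217}{64921}\right) - 9107\right) \left(-397044\right) = \left(- \frac{349440982}{6595129627} - 9107\right) \left(-397044\right) = \left(- \frac{60062194954071}{6595129627}\right) \left(-397044\right) = \frac{23847334133344166124}{6595129627}$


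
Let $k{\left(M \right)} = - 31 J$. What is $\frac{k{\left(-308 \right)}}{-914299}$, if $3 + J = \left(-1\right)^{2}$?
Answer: $- \frac{62}{914299} \approx -6.7811 \cdot 10^{-5}$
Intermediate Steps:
$J = -2$ ($J = -3 + \left(-1\right)^{2} = -3 + 1 = -2$)
$k{\left(M \right)} = 62$ ($k{\left(M \right)} = \left(-31\right) \left(-2\right) = 62$)
$\frac{k{\left(-308 \right)}}{-914299} = \frac{62}{-914299} = 62 \left(- \frac{1}{914299}\right) = - \frac{62}{914299}$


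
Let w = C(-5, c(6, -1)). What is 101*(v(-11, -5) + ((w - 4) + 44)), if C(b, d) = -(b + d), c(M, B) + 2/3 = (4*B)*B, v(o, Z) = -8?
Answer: 10201/3 ≈ 3400.3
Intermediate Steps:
c(M, B) = -2/3 + 4*B**2 (c(M, B) = -2/3 + (4*B)*B = -2/3 + 4*B**2)
C(b, d) = -b - d
w = 5/3 (w = -1*(-5) - (-2/3 + 4*(-1)**2) = 5 - (-2/3 + 4*1) = 5 - (-2/3 + 4) = 5 - 1*10/3 = 5 - 10/3 = 5/3 ≈ 1.6667)
101*(v(-11, -5) + ((w - 4) + 44)) = 101*(-8 + ((5/3 - 4) + 44)) = 101*(-8 + (-7/3 + 44)) = 101*(-8 + 125/3) = 101*(101/3) = 10201/3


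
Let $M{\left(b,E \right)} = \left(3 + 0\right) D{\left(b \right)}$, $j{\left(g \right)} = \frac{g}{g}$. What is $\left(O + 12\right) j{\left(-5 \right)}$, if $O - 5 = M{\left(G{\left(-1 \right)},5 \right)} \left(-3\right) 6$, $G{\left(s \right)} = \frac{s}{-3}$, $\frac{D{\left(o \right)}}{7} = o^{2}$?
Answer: $-25$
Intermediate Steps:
$j{\left(g \right)} = 1$
$D{\left(o \right)} = 7 o^{2}$
$G{\left(s \right)} = - \frac{s}{3}$ ($G{\left(s \right)} = s \left(- \frac{1}{3}\right) = - \frac{s}{3}$)
$M{\left(b,E \right)} = 21 b^{2}$ ($M{\left(b,E \right)} = \left(3 + 0\right) 7 b^{2} = 3 \cdot 7 b^{2} = 21 b^{2}$)
$O = -37$ ($O = 5 + 21 \left(\left(- \frac{1}{3}\right) \left(-1\right)\right)^{2} \left(-3\right) 6 = 5 + \frac{21}{9} \left(-3\right) 6 = 5 + 21 \cdot \frac{1}{9} \left(-3\right) 6 = 5 + \frac{7}{3} \left(-3\right) 6 = 5 - 42 = -37$)
$\left(O + 12\right) j{\left(-5 \right)} = \left(-37 + 12\right) 1 = \left(-25\right) 1 = -25$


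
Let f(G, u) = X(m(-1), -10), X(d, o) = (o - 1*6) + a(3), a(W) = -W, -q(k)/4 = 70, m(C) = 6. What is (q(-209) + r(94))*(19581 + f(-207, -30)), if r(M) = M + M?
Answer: -1799704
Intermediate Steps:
q(k) = -280 (q(k) = -4*70 = -280)
r(M) = 2*M
X(d, o) = -9 + o (X(d, o) = (o - 1*6) - 1*3 = (o - 6) - 3 = (-6 + o) - 3 = -9 + o)
f(G, u) = -19 (f(G, u) = -9 - 10 = -19)
(q(-209) + r(94))*(19581 + f(-207, -30)) = (-280 + 2*94)*(19581 - 19) = (-280 + 188)*19562 = -92*19562 = -1799704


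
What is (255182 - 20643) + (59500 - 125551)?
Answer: 168488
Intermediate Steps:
(255182 - 20643) + (59500 - 125551) = 234539 - 66051 = 168488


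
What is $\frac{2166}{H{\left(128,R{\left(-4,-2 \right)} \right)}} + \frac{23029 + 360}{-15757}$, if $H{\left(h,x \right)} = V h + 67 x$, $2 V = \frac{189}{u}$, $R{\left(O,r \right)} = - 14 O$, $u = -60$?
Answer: $- \frac{2495441}{2854268} \approx -0.87428$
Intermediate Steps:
$V = - \frac{63}{40}$ ($V = \frac{189 \frac{1}{-60}}{2} = \frac{189 \left(- \frac{1}{60}\right)}{2} = \frac{1}{2} \left(- \frac{63}{20}\right) = - \frac{63}{40} \approx -1.575$)
$H{\left(h,x \right)} = 67 x - \frac{63 h}{40}$ ($H{\left(h,x \right)} = - \frac{63 h}{40} + 67 x = 67 x - \frac{63 h}{40}$)
$\frac{2166}{H{\left(128,R{\left(-4,-2 \right)} \right)}} + \frac{23029 + 360}{-15757} = \frac{2166}{67 \left(\left(-14\right) \left(-4\right)\right) - \frac{1008}{5}} + \frac{23029 + 360}{-15757} = \frac{2166}{67 \cdot 56 - \frac{1008}{5}} + 23389 \left(- \frac{1}{15757}\right) = \frac{2166}{3752 - \frac{1008}{5}} - \frac{23389}{15757} = \frac{2166}{\frac{17752}{5}} - \frac{23389}{15757} = 2166 \cdot \frac{5}{17752} - \frac{23389}{15757} = \frac{5415}{8876} - \frac{23389}{15757} = - \frac{2495441}{2854268}$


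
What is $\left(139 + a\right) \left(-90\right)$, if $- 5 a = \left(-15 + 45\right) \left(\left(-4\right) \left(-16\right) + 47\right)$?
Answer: $47430$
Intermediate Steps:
$a = -666$ ($a = - \frac{\left(-15 + 45\right) \left(\left(-4\right) \left(-16\right) + 47\right)}{5} = - \frac{30 \left(64 + 47\right)}{5} = - \frac{30 \cdot 111}{5} = \left(- \frac{1}{5}\right) 3330 = -666$)
$\left(139 + a\right) \left(-90\right) = \left(139 - 666\right) \left(-90\right) = \left(-527\right) \left(-90\right) = 47430$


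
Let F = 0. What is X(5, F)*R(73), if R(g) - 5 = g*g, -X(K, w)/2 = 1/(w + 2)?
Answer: -5334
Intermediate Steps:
X(K, w) = -2/(2 + w) (X(K, w) = -2/(w + 2) = -2/(2 + w))
R(g) = 5 + g**2 (R(g) = 5 + g*g = 5 + g**2)
X(5, F)*R(73) = (-2/(2 + 0))*(5 + 73**2) = (-2/2)*(5 + 5329) = -2*1/2*5334 = -1*5334 = -5334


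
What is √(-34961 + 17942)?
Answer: 3*I*√1891 ≈ 130.46*I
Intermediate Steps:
√(-34961 + 17942) = √(-17019) = 3*I*√1891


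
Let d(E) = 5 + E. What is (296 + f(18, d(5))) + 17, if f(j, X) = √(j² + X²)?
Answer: 313 + 2*√106 ≈ 333.59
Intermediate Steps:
f(j, X) = √(X² + j²)
(296 + f(18, d(5))) + 17 = (296 + √((5 + 5)² + 18²)) + 17 = (296 + √(10² + 324)) + 17 = (296 + √(100 + 324)) + 17 = (296 + √424) + 17 = (296 + 2*√106) + 17 = 313 + 2*√106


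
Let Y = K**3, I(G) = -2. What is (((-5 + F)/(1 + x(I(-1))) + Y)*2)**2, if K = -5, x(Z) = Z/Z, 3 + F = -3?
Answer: 68121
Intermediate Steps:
F = -6 (F = -3 - 3 = -6)
x(Z) = 1
Y = -125 (Y = (-5)**3 = -125)
(((-5 + F)/(1 + x(I(-1))) + Y)*2)**2 = (((-5 - 6)/(1 + 1) - 125)*2)**2 = ((-11/2 - 125)*2)**2 = (-261/2*2)**2 = (-261)**2 = 68121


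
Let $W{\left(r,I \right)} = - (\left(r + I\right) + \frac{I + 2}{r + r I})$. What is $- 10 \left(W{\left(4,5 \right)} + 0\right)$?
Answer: $\frac{1115}{12} \approx 92.917$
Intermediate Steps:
$W{\left(r,I \right)} = - I - r - \frac{2 + I}{r + I r}$ ($W{\left(r,I \right)} = - (\left(I + r\right) + \frac{2 + I}{r + I r}) = - (I + r + \frac{2 + I}{r + I r}) = - I - r - \frac{2 + I}{r + I r}$)
$- 10 \left(W{\left(4,5 \right)} + 0\right) = - 10 \left(\frac{-2 - 5 - 4^{2} - 5 \cdot 4 - 5 \cdot 4^{2} - 4 \cdot 5^{2}}{4 \left(1 + 5\right)} + 0\right) = - 10 \left(\frac{-2 - 5 - 16 - 20 - 5 \cdot 16 - 4 \cdot 25}{4 \cdot 6} + 0\right) = - 10 \left(\frac{1}{4} \cdot \frac{1}{6} \left(-2 - 5 - 16 - 20 - 80 - 100\right) + 0\right) = - 10 \left(\frac{1}{4} \cdot \frac{1}{6} \left(-223\right) + 0\right) = - 10 \left(- \frac{223}{24} + 0\right) = \left(-10\right) \left(- \frac{223}{24}\right) = \frac{1115}{12}$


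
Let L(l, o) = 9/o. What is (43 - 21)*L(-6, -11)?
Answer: -18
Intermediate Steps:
(43 - 21)*L(-6, -11) = (43 - 21)*(9/(-11)) = 22*(9*(-1/11)) = 22*(-9/11) = -18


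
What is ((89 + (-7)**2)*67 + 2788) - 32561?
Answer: -20527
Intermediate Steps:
((89 + (-7)**2)*67 + 2788) - 32561 = ((89 + 49)*67 + 2788) - 32561 = (138*67 + 2788) - 32561 = (9246 + 2788) - 32561 = 12034 - 32561 = -20527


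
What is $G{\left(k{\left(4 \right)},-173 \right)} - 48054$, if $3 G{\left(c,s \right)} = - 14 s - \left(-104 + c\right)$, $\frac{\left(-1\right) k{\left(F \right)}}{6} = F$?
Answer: $-47204$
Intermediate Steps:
$k{\left(F \right)} = - 6 F$
$G{\left(c,s \right)} = \frac{104}{3} - \frac{14 s}{3} - \frac{c}{3}$ ($G{\left(c,s \right)} = \frac{- 14 s - \left(-104 + c\right)}{3} = \frac{104 - c - 14 s}{3} = \frac{104}{3} - \frac{14 s}{3} - \frac{c}{3}$)
$G{\left(k{\left(4 \right)},-173 \right)} - 48054 = \left(\frac{104}{3} - - \frac{2422}{3} - \frac{\left(-6\right) 4}{3}\right) - 48054 = \left(\frac{104}{3} + \frac{2422}{3} - -8\right) - 48054 = \left(\frac{104}{3} + \frac{2422}{3} + 8\right) - 48054 = 850 - 48054 = -47204$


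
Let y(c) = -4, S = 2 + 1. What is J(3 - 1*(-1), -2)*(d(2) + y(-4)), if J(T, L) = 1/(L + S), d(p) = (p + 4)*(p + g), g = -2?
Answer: -4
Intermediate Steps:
S = 3
d(p) = (-2 + p)*(4 + p) (d(p) = (p + 4)*(p - 2) = (4 + p)*(-2 + p) = (-2 + p)*(4 + p))
J(T, L) = 1/(3 + L) (J(T, L) = 1/(L + 3) = 1/(3 + L))
J(3 - 1*(-1), -2)*(d(2) + y(-4)) = ((-8 + 2**2 + 2*2) - 4)/(3 - 2) = ((-8 + 4 + 4) - 4)/1 = 1*(0 - 4) = 1*(-4) = -4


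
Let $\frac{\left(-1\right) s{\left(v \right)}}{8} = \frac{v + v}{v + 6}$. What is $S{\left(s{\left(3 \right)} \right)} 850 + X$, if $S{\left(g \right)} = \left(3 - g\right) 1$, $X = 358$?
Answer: $\frac{22324}{3} \approx 7441.3$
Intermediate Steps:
$s{\left(v \right)} = - \frac{16 v}{6 + v}$ ($s{\left(v \right)} = - 8 \frac{v + v}{v + 6} = - 8 \frac{2 v}{6 + v} = - \frac{16 v}{6 + v}$)
$S{\left(g \right)} = 3 - g$
$S{\left(s{\left(3 \right)} \right)} 850 + X = \left(3 - \left(-16\right) 3 \frac{1}{6 + 3}\right) 850 + 358 = \left(3 - \left(-16\right) 3 \cdot \frac{1}{9}\right) 850 + 358 = \left(3 - - \frac{16}{3}\right) 850 + 358 = \left(3 + \frac{16}{3}\right) 850 + 358 = \frac{25}{3} \cdot 850 + 358 = \frac{21250}{3} + 358 = \frac{22324}{3}$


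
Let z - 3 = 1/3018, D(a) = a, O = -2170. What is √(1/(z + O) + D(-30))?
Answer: 12*I*√8910900692610/6540005 ≈ 5.4773*I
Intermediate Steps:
z = 9055/3018 (z = 3 + 1/3018 = 9055/3018 ≈ 3.0003)
√(1/(z + O) + D(-30)) = √(1/(9055/3018 - 2170) - 30) = √(1/(-6540005/3018) - 30) = √(-3018/6540005 - 30) = √(-196203168/6540005) = 12*I*√8910900692610/6540005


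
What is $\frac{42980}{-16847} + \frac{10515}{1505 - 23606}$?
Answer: $- \frac{375682395}{124111849} \approx -3.027$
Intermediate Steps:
$\frac{42980}{-16847} + \frac{10515}{1505 - 23606} = 42980 \left(- \frac{1}{16847}\right) + \frac{10515}{-22101} = - \frac{42980}{16847} + 10515 \left(- \frac{1}{22101}\right) = - \frac{42980}{16847} - \frac{3505}{7367} = - \frac{375682395}{124111849}$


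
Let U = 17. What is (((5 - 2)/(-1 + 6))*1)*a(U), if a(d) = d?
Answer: 51/5 ≈ 10.200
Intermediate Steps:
(((5 - 2)/(-1 + 6))*1)*a(U) = (((5 - 2)/(-1 + 6))*1)*17 = ((3/5)*1)*17 = ((3*(⅕))*1)*17 = ((⅗)*1)*17 = (⅗)*17 = 51/5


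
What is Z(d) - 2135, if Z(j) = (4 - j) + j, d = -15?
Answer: -2131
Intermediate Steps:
Z(j) = 4
Z(d) - 2135 = 4 - 2135 = -2131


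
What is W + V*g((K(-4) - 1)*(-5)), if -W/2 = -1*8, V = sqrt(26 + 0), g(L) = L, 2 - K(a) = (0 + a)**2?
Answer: 16 + 75*sqrt(26) ≈ 398.43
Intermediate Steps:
K(a) = 2 - a**2 (K(a) = 2 - (0 + a)**2 = 2 - a**2)
V = sqrt(26) ≈ 5.0990
W = 16 (W = -(-2)*8 = -2*(-8) = 16)
W + V*g((K(-4) - 1)*(-5)) = 16 + sqrt(26)*(((2 - 1*(-4)**2) - 1)*(-5)) = 16 + sqrt(26)*(((2 - 1*16) - 1)*(-5)) = 16 + sqrt(26)*(((2 - 16) - 1)*(-5)) = 16 + sqrt(26)*((-14 - 1)*(-5)) = 16 + sqrt(26)*(-15*(-5)) = 16 + sqrt(26)*75 = 16 + 75*sqrt(26)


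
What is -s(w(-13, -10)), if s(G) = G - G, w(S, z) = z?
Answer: 0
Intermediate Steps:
s(G) = 0
-s(w(-13, -10)) = -1*0 = 0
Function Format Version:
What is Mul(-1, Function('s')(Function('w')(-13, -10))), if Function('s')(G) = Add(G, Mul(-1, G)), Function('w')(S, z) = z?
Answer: 0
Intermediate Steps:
Function('s')(G) = 0
Mul(-1, Function('s')(Function('w')(-13, -10))) = Mul(-1, 0) = 0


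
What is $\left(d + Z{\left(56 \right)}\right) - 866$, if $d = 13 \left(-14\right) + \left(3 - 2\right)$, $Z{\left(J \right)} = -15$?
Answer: $-1062$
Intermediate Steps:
$d = -181$ ($d = -182 + \left(3 - 2\right) = -182 + 1 = -181$)
$\left(d + Z{\left(56 \right)}\right) - 866 = \left(-181 - 15\right) - 866 = -196 - 866 = -1062$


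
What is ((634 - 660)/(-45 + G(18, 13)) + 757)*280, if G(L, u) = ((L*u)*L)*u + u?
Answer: 2899822940/13681 ≈ 2.1196e+5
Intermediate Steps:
G(L, u) = u + L²*u² (G(L, u) = (u*L²)*u + u = L²*u² + u = u + L²*u²)
((634 - 660)/(-45 + G(18, 13)) + 757)*280 = ((634 - 660)/(-45 + 13*(1 + 13*18²)) + 757)*280 = (-26/(-45 + 13*(1 + 13*324)) + 757)*280 = (-26/(-45 + 13*(1 + 4212)) + 757)*280 = (-26/(-45 + 13*4213) + 757)*280 = (-26/(-45 + 54769) + 757)*280 = (-26/54724 + 757)*280 = (-26*1/54724 + 757)*280 = (-13/27362 + 757)*280 = (20713021/27362)*280 = 2899822940/13681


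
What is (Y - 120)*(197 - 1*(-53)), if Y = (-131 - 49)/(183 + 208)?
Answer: -11775000/391 ≈ -30115.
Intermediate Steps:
Y = -180/391 ≈ -0.46036
(Y - 120)*(197 - 1*(-53)) = (-180/391 - 120)*(197 - 1*(-53)) = -47100*(197 + 53)/391 = -47100/391*250 = -11775000/391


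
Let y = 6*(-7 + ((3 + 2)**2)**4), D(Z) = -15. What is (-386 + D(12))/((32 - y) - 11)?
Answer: 401/2343687 ≈ 0.00017110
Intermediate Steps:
y = 2343708 (y = 6*(-7 + (5**2)**4) = 6*(-7 + 25**4) = 6*(-7 + 390625) = 6*390618 = 2343708)
(-386 + D(12))/((32 - y) - 11) = (-386 - 15)/((32 - 1*2343708) - 11) = -401/((32 - 2343708) - 11) = -401/(-2343676 - 11) = -401/(-2343687) = -401*(-1/2343687) = 401/2343687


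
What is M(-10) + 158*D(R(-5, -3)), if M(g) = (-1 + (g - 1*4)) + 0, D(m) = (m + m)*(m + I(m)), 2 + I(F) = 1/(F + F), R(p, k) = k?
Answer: 4883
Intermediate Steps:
I(F) = -2 + 1/(2*F) (I(F) = -2 + 1/(F + F) = -2 + 1/(2*F))
D(m) = 2*m*(-2 + m + 1/(2*m)) (D(m) = (m + m)*(m + (-2 + 1/(2*m))) = (2*m)*(-2 + m + 1/(2*m)) = 2*m*(-2 + m + 1/(2*m)))
M(g) = -5 + g (M(g) = (-1 + (g - 4)) + 0 = (-1 + (-4 + g)) + 0 = (-5 + g) + 0 = -5 + g)
M(-10) + 158*D(R(-5, -3)) = (-5 - 10) + 158*(1 + 2*(-3)*(-2 - 3)) = -15 + 158*(1 + 2*(-3)*(-5)) = -15 + 158*(1 + 30) = -15 + 158*31 = -15 + 4898 = 4883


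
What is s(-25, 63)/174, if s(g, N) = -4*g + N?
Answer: 163/174 ≈ 0.93678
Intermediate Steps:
s(g, N) = N - 4*g
s(-25, 63)/174 = (63 - 4*(-25))/174 = (63 + 100)*(1/174) = 163*(1/174) = 163/174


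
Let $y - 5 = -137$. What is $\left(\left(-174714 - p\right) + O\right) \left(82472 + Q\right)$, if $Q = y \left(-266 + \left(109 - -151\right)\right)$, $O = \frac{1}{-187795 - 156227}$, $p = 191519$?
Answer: $- \frac{5245307650375264}{172011} \approx -3.0494 \cdot 10^{10}$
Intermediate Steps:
$y = -132$ ($y = 5 - 137 = -132$)
$O = - \frac{1}{344022}$ ($O = \frac{1}{-344022} = - \frac{1}{344022} \approx -2.9068 \cdot 10^{-6}$)
$Q = 792$ ($Q = - 132 \left(-266 + \left(109 - -151\right)\right) = - 132 \left(-266 + \left(109 + 151\right)\right) = - 132 \left(-266 + 260\right) = \left(-132\right) \left(-6\right) = 792$)
$\left(\left(-174714 - p\right) + O\right) \left(82472 + Q\right) = \left(\left(-174714 - 191519\right) - \frac{1}{344022}\right) \left(82472 + 792\right) = \left(\left(-174714 - 191519\right) - \frac{1}{344022}\right) 83264 = \left(-366233 - \frac{1}{344022}\right) 83264 = \left(- \frac{125992209127}{344022}\right) 83264 = - \frac{5245307650375264}{172011}$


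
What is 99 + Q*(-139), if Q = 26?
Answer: -3515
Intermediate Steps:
99 + Q*(-139) = 99 + 26*(-139) = 99 - 3614 = -3515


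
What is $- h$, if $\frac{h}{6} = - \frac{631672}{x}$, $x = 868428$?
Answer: $\frac{315836}{72369} \approx 4.3642$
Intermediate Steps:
$h = - \frac{315836}{72369}$ ($h = 6 \left(- \frac{631672}{868428}\right) = 6 \left(\left(-631672\right) \frac{1}{868428}\right) = 6 \left(- \frac{157918}{217107}\right) = - \frac{315836}{72369} \approx -4.3642$)
$- h = \left(-1\right) \left(- \frac{315836}{72369}\right) = \frac{315836}{72369}$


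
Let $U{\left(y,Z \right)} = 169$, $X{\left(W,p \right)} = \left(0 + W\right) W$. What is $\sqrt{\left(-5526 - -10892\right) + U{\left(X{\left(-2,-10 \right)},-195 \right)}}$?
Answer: $3 \sqrt{615} \approx 74.398$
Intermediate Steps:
$X{\left(W,p \right)} = W^{2}$ ($X{\left(W,p \right)} = W W = W^{2}$)
$\sqrt{\left(-5526 - -10892\right) + U{\left(X{\left(-2,-10 \right)},-195 \right)}} = \sqrt{\left(-5526 - -10892\right) + 169} = \sqrt{\left(-5526 + 10892\right) + 169} = \sqrt{5366 + 169} = \sqrt{5535} = 3 \sqrt{615}$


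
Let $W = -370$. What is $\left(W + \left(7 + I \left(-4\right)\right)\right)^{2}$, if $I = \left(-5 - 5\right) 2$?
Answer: $80089$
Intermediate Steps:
$I = -20$ ($I = \left(-10\right) 2 = -20$)
$\left(W + \left(7 + I \left(-4\right)\right)\right)^{2} = \left(-370 + \left(7 - -80\right)\right)^{2} = \left(-370 + \left(7 + 80\right)\right)^{2} = \left(-370 + 87\right)^{2} = \left(-283\right)^{2} = 80089$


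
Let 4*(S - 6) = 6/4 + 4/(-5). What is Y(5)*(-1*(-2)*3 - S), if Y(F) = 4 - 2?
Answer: -7/20 ≈ -0.35000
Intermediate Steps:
Y(F) = 2
S = 247/40 (S = 6 + (6/4 + 4/(-5))/4 = 6 + (6*(1/4) + 4*(-1/5))/4 = 6 + (3/2 - 4/5)/4 = 6 + (1/4)*(7/10) = 6 + 7/40 = 247/40 ≈ 6.1750)
Y(5)*(-1*(-2)*3 - S) = 2*(-1*(-2)*3 - 1*247/40) = 2*(2*3 - 247/40) = 2*(6 - 247/40) = 2*(-7/40) = -7/20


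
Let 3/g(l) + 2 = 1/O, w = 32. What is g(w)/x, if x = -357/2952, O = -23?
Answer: 67896/5593 ≈ 12.139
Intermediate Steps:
x = -119/984 (x = -357*1/2952 = -119/984 ≈ -0.12093)
g(l) = -69/47 (g(l) = 3/(-2 + 1/(-23)) = 3/(-2 - 1/23) = 3/(-47/23) = 3*(-23/47) = -69/47)
g(w)/x = -69/(47*(-119/984)) = -69/47*(-984/119) = 67896/5593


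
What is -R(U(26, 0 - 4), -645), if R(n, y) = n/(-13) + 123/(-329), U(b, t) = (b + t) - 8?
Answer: 6205/4277 ≈ 1.4508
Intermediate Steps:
U(b, t) = -8 + b + t
R(n, y) = -123/329 - n/13 (R(n, y) = n*(-1/13) + 123*(-1/329) = -n/13 - 123/329 = -123/329 - n/13)
-R(U(26, 0 - 4), -645) = -(-123/329 - (-8 + 26 + (0 - 4))/13) = -(-123/329 - (-8 + 26 - 4)/13) = -(-123/329 - 1/13*14) = -(-123/329 - 14/13) = -1*(-6205/4277) = 6205/4277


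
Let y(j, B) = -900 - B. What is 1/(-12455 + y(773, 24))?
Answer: -1/13379 ≈ -7.4744e-5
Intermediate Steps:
1/(-12455 + y(773, 24)) = 1/(-12455 + (-900 - 1*24)) = 1/(-12455 + (-900 - 24)) = 1/(-12455 - 924) = 1/(-13379) = -1/13379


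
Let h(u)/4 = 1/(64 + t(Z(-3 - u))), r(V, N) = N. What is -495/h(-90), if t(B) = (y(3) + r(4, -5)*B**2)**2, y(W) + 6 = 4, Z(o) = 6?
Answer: -4107015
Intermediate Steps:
y(W) = -2 (y(W) = -6 + 4 = -2)
t(B) = (-2 - 5*B**2)**2
h(u) = 1/8297 (h(u) = 4/(64 + (2 + 5*6**2)**2) = 4/(64 + (2 + 5*36)**2) = 4/(64 + (2 + 180)**2) = 4/(64 + 182**2) = 4/(64 + 33124) = 4/33188 = 4*(1/33188) = 1/8297)
-495/h(-90) = -495/1/8297 = -495*8297 = -4107015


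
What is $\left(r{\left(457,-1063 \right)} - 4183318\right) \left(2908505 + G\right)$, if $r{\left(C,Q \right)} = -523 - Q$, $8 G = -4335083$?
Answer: $- \frac{39596178007273}{4} \approx -9.899 \cdot 10^{12}$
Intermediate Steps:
$G = - \frac{4335083}{8}$ ($G = \frac{1}{8} \left(-4335083\right) = - \frac{4335083}{8} \approx -5.4189 \cdot 10^{5}$)
$\left(r{\left(457,-1063 \right)} - 4183318\right) \left(2908505 + G\right) = \left(\left(-523 - -1063\right) - 4183318\right) \left(2908505 - \frac{4335083}{8}\right) = \left(\left(-523 + 1063\right) - 4183318\right) \frac{18932957}{8} = \left(540 - 4183318\right) \frac{18932957}{8} = \left(-4182778\right) \frac{18932957}{8} = - \frac{39596178007273}{4}$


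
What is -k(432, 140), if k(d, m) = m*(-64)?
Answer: 8960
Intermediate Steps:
k(d, m) = -64*m
-k(432, 140) = -(-64)*140 = -1*(-8960) = 8960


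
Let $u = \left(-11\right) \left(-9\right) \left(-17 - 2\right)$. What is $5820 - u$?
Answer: $7701$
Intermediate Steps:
$u = -1881$ ($u = 99 \left(-17 - 2\right) = 99 \left(-19\right) = -1881$)
$5820 - u = 5820 - -1881 = 5820 + 1881 = 7701$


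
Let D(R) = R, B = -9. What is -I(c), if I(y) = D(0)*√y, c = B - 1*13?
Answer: 0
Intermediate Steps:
c = -22 (c = -9 - 1*13 = -9 - 13 = -22)
I(y) = 0 (I(y) = 0*√y = 0)
-I(c) = -1*0 = 0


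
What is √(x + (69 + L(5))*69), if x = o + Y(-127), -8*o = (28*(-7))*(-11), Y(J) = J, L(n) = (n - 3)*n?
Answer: √20218/2 ≈ 71.095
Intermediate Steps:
L(n) = n*(-3 + n) (L(n) = (-3 + n)*n = n*(-3 + n))
o = -539/2 (o = -28*(-7)*(-11)/8 = -(-49)*(-11)/2 = -⅛*2156 = -539/2 ≈ -269.50)
x = -793/2 (x = -539/2 - 127 = -793/2 ≈ -396.50)
√(x + (69 + L(5))*69) = √(-793/2 + (69 + 5*(-3 + 5))*69) = √(-793/2 + (69 + 5*2)*69) = √(-793/2 + (69 + 10)*69) = √(-793/2 + 79*69) = √(-793/2 + 5451) = √(10109/2) = √20218/2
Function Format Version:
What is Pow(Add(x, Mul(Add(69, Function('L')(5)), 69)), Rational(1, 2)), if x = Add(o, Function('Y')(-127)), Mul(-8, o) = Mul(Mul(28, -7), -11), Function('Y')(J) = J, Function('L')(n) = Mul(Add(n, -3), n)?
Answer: Mul(Rational(1, 2), Pow(20218, Rational(1, 2))) ≈ 71.095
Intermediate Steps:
Function('L')(n) = Mul(n, Add(-3, n)) (Function('L')(n) = Mul(Add(-3, n), n) = Mul(n, Add(-3, n)))
o = Rational(-539, 2) (o = Mul(Rational(-1, 8), Mul(Mul(28, -7), -11)) = Mul(Rational(-1, 8), Mul(-196, -11)) = Mul(Rational(-1, 8), 2156) = Rational(-539, 2) ≈ -269.50)
x = Rational(-793, 2) (x = Add(Rational(-539, 2), -127) = Rational(-793, 2) ≈ -396.50)
Pow(Add(x, Mul(Add(69, Function('L')(5)), 69)), Rational(1, 2)) = Pow(Add(Rational(-793, 2), Mul(Add(69, Mul(5, Add(-3, 5))), 69)), Rational(1, 2)) = Pow(Add(Rational(-793, 2), Mul(Add(69, Mul(5, 2)), 69)), Rational(1, 2)) = Pow(Add(Rational(-793, 2), Mul(Add(69, 10), 69)), Rational(1, 2)) = Pow(Add(Rational(-793, 2), Mul(79, 69)), Rational(1, 2)) = Pow(Add(Rational(-793, 2), 5451), Rational(1, 2)) = Pow(Rational(10109, 2), Rational(1, 2)) = Mul(Rational(1, 2), Pow(20218, Rational(1, 2)))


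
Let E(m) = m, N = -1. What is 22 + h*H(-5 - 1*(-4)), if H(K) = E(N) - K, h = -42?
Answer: 22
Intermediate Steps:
H(K) = -1 - K
22 + h*H(-5 - 1*(-4)) = 22 - 42*(-1 - (-5 - 1*(-4))) = 22 - 42*(-1 - (-5 + 4)) = 22 - 42*(-1 - 1*(-1)) = 22 - 42*(-1 + 1) = 22 - 42*0 = 22 + 0 = 22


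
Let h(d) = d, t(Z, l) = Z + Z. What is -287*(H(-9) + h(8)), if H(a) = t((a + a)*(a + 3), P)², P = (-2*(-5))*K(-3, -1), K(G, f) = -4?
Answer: -13392568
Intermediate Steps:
P = -40 (P = -2*(-5)*(-4) = 10*(-4) = -40)
t(Z, l) = 2*Z
H(a) = 16*a²*(3 + a)² (H(a) = (2*((a + a)*(a + 3)))² = (2*((2*a)*(3 + a)))² = (2*(2*a*(3 + a)))² = (4*a*(3 + a))² = 16*a²*(3 + a)²)
-287*(H(-9) + h(8)) = -287*(16*(-9)²*(3 - 9)² + 8) = -287*(16*81*(-6)² + 8) = -287*(16*81*36 + 8) = -287*(46656 + 8) = -287*46664 = -13392568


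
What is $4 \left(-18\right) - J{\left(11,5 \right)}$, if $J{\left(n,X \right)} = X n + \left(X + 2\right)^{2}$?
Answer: $-176$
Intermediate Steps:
$J{\left(n,X \right)} = \left(2 + X\right)^{2} + X n$ ($J{\left(n,X \right)} = X n + \left(2 + X\right)^{2} = \left(2 + X\right)^{2} + X n$)
$4 \left(-18\right) - J{\left(11,5 \right)} = 4 \left(-18\right) - \left(\left(2 + 5\right)^{2} + 5 \cdot 11\right) = -72 - \left(7^{2} + 55\right) = -72 - \left(49 + 55\right) = -72 - 104 = -176$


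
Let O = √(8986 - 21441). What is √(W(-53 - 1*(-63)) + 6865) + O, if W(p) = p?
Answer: 25*√11 + I*√12455 ≈ 82.916 + 111.6*I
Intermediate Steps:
O = I*√12455 (O = √(-12455) = I*√12455 ≈ 111.6*I)
√(W(-53 - 1*(-63)) + 6865) + O = √((-53 - 1*(-63)) + 6865) + I*√12455 = √((-53 + 63) + 6865) + I*√12455 = √(10 + 6865) + I*√12455 = √6875 + I*√12455 = 25*√11 + I*√12455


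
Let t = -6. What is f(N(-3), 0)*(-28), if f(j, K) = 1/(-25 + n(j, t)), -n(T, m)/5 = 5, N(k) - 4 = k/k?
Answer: 14/25 ≈ 0.56000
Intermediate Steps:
N(k) = 5 (N(k) = 4 + k/k = 4 + 1 = 5)
n(T, m) = -25 (n(T, m) = -5*5 = -25)
f(j, K) = -1/50 (f(j, K) = 1/(-25 - 25) = 1/(-50) = -1/50)
f(N(-3), 0)*(-28) = -1/50*(-28) = 14/25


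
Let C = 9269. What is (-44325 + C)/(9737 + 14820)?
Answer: -35056/24557 ≈ -1.4275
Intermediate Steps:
(-44325 + C)/(9737 + 14820) = (-44325 + 9269)/(9737 + 14820) = -35056/24557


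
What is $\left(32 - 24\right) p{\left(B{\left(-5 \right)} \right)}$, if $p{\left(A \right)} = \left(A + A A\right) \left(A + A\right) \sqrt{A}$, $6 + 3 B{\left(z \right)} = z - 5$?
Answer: $- \frac{212992 i \sqrt{3}}{81} \approx - 4554.5 i$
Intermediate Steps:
$B{\left(z \right)} = - \frac{11}{3} + \frac{z}{3}$ ($B{\left(z \right)} = -2 + \frac{z - 5}{3} = -2 + \frac{-5 + z}{3} = -2 + \left(- \frac{5}{3} + \frac{z}{3}\right) = - \frac{11}{3} + \frac{z}{3}$)
$p{\left(A \right)} = 2 A^{\frac{3}{2}} \left(A + A^{2}\right)$ ($p{\left(A \right)} = \left(A + A^{2}\right) 2 A \sqrt{A} = 2 A \left(A + A^{2}\right) \sqrt{A} = 2 A^{\frac{3}{2}} \left(A + A^{2}\right)$)
$\left(32 - 24\right) p{\left(B{\left(-5 \right)} \right)} = \left(32 - 24\right) 2 \left(- \frac{11}{3} + \frac{1}{3} \left(-5\right)\right)^{\frac{5}{2}} \left(1 + \left(- \frac{11}{3} + \frac{1}{3} \left(-5\right)\right)\right) = 8 \cdot 2 \left(- \frac{11}{3} - \frac{5}{3}\right)^{\frac{5}{2}} \left(1 - \frac{16}{3}\right) = 8 \cdot 2 \left(- \frac{16}{3}\right)^{\frac{5}{2}} \left(1 - \frac{16}{3}\right) = 8 \cdot 2 \frac{1024 i \sqrt{3}}{27} \left(- \frac{13}{3}\right) = 8 \left(- \frac{26624 i \sqrt{3}}{81}\right) = - \frac{212992 i \sqrt{3}}{81}$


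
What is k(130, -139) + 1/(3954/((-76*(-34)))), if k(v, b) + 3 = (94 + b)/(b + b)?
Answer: -1200677/549606 ≈ -2.1846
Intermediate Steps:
k(v, b) = -3 + (94 + b)/(2*b) (k(v, b) = -3 + (94 + b)/(b + b) = -3 + (94 + b)/((2*b)) = -3 + (94 + b)*(1/(2*b)) = -3 + (94 + b)/(2*b))
k(130, -139) + 1/(3954/((-76*(-34)))) = (-5/2 + 47/(-139)) + 1/(3954/((-76*(-34)))) = (-5/2 + 47*(-1/139)) + 1/(3954/2584) = (-5/2 - 47/139) + 1/(3954*(1/2584)) = -789/278 + 1/(1977/1292) = -789/278 + 1292/1977 = -1200677/549606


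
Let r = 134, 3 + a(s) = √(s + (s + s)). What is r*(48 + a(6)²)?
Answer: 10050 - 2412*√2 ≈ 6638.9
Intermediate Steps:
a(s) = -3 + √3*√s (a(s) = -3 + √(s + (s + s)) = -3 + √(s + 2*s) = -3 + √(3*s) = -3 + √3*√s)
r*(48 + a(6)²) = 134*(48 + (-3 + √3*√6)²) = 134*(48 + (-3 + 3*√2)²) = 6432 + 134*(-3 + 3*√2)²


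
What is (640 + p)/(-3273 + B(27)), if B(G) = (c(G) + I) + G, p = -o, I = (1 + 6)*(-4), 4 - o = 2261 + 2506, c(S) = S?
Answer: -5403/3247 ≈ -1.6640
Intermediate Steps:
o = -4763 (o = 4 - (2261 + 2506) = 4 - 1*4767 = 4 - 4767 = -4763)
I = -28 (I = 7*(-4) = -28)
p = 4763 (p = -1*(-4763) = 4763)
B(G) = -28 + 2*G (B(G) = (G - 28) + G = (-28 + G) + G = -28 + 2*G)
(640 + p)/(-3273 + B(27)) = (640 + 4763)/(-3273 + (-28 + 2*27)) = 5403/(-3273 + (-28 + 54)) = 5403/(-3273 + 26) = 5403/(-3247) = 5403*(-1/3247) = -5403/3247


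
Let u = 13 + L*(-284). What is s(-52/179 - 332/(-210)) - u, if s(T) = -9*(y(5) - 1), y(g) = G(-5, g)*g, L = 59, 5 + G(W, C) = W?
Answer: 17202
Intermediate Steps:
G(W, C) = -5 + W
y(g) = -10*g (y(g) = (-5 - 5)*g = -10*g)
u = -16743 (u = 13 + 59*(-284) = 13 - 16756 = -16743)
s(T) = 459 (s(T) = -9*(-10*5 - 1) = -9*(-50 - 1) = -9*(-51) = 459)
s(-52/179 - 332/(-210)) - u = 459 - 1*(-16743) = 459 + 16743 = 17202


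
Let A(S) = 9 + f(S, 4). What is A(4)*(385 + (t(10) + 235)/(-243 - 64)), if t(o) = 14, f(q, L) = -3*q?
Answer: -353838/307 ≈ -1152.6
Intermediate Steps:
A(S) = 9 - 3*S
A(4)*(385 + (t(10) + 235)/(-243 - 64)) = (9 - 3*4)*(385 + (14 + 235)/(-243 - 64)) = (9 - 12)*(385 + 249/(-307)) = -3*(385 + 249*(-1/307)) = -3*(385 - 249/307) = -3*117946/307 = -353838/307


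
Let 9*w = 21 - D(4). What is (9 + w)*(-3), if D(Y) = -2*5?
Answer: -112/3 ≈ -37.333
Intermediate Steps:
D(Y) = -10
w = 31/9 (w = (21 - 1*(-10))/9 = (21 + 10)/9 = (⅑)*31 = 31/9 ≈ 3.4444)
(9 + w)*(-3) = (9 + 31/9)*(-3) = (112/9)*(-3) = -112/3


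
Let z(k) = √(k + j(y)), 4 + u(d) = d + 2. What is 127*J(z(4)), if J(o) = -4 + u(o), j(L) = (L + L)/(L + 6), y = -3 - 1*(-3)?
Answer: -508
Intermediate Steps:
u(d) = -2 + d (u(d) = -4 + (d + 2) = -4 + (2 + d) = -2 + d)
y = 0 (y = -3 + 3 = 0)
j(L) = 2*L/(6 + L) (j(L) = (2*L)/(6 + L) = 2*L/(6 + L))
z(k) = √k (z(k) = √(k + 2*0/(6 + 0)) = √(k + 2*0/6) = √(k + 2*0*(⅙)) = √(k + 0) = √k)
J(o) = -6 + o (J(o) = -4 + (-2 + o) = -6 + o)
127*J(z(4)) = 127*(-6 + √4) = 127*(-6 + 2) = 127*(-4) = -508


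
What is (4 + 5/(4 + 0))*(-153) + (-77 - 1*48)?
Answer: -3713/4 ≈ -928.25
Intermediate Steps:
(4 + 5/(4 + 0))*(-153) + (-77 - 1*48) = (4 + 5/4)*(-153) + (-77 - 48) = (4 + (1/4)*5)*(-153) - 125 = (4 + 5/4)*(-153) - 125 = (21/4)*(-153) - 125 = -3213/4 - 125 = -3713/4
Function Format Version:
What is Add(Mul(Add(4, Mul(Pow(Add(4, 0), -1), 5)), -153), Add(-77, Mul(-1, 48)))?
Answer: Rational(-3713, 4) ≈ -928.25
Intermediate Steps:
Add(Mul(Add(4, Mul(Pow(Add(4, 0), -1), 5)), -153), Add(-77, Mul(-1, 48))) = Add(Mul(Add(4, Mul(Pow(4, -1), 5)), -153), Add(-77, -48)) = Add(Mul(Add(4, Mul(Rational(1, 4), 5)), -153), -125) = Add(Mul(Add(4, Rational(5, 4)), -153), -125) = Add(Mul(Rational(21, 4), -153), -125) = Add(Rational(-3213, 4), -125) = Rational(-3713, 4)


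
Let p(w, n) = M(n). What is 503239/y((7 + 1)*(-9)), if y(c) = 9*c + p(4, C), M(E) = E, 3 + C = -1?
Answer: -503239/652 ≈ -771.84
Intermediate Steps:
C = -4 (C = -3 - 1 = -4)
p(w, n) = n
y(c) = -4 + 9*c (y(c) = 9*c - 4 = -4 + 9*c)
503239/y((7 + 1)*(-9)) = 503239/(-4 + 9*((7 + 1)*(-9))) = 503239/(-4 + 9*(8*(-9))) = 503239/(-4 + 9*(-72)) = 503239/(-4 - 648) = 503239/(-652) = 503239*(-1/652) = -503239/652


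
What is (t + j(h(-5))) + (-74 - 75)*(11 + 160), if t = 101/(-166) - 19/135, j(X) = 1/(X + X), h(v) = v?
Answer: -57100342/2241 ≈ -25480.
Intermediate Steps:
j(X) = 1/(2*X)
t = -16789/22410 (t = 101*(-1/166) - 19*1/135 = -101/166 - 19/135 = -16789/22410 ≈ -0.74917)
(t + j(h(-5))) + (-74 - 75)*(11 + 160) = (-16789/22410 + (½)/(-5)) + (-74 - 75)*(11 + 160) = (-16789/22410 + (½)*(-⅕)) - 149*171 = (-16789/22410 - ⅒) - 25479 = -1903/2241 - 25479 = -57100342/2241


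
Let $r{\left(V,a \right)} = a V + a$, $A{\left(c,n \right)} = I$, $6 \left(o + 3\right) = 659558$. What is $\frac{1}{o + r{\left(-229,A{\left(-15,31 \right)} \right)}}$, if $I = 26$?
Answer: $\frac{3}{311986} \approx 9.6158 \cdot 10^{-6}$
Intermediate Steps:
$o = \frac{329770}{3}$ ($o = -3 + \frac{1}{6} \cdot 659558 = -3 + \frac{329779}{3} = \frac{329770}{3} \approx 1.0992 \cdot 10^{5}$)
$A{\left(c,n \right)} = 26$
$r{\left(V,a \right)} = a + V a$ ($r{\left(V,a \right)} = V a + a = a + V a$)
$\frac{1}{o + r{\left(-229,A{\left(-15,31 \right)} \right)}} = \frac{1}{\frac{329770}{3} + 26 \left(1 - 229\right)} = \frac{1}{\frac{329770}{3} + 26 \left(-228\right)} = \frac{1}{\frac{329770}{3} - 5928} = \frac{1}{\frac{311986}{3}} = \frac{3}{311986}$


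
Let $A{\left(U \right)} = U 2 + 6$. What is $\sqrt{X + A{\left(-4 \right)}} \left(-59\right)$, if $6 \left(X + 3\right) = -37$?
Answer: $- \frac{59 i \sqrt{402}}{6} \approx - 197.16 i$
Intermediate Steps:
$X = - \frac{55}{6}$ ($X = -3 + \frac{1}{6} \left(-37\right) = -3 - \frac{37}{6} = - \frac{55}{6} \approx -9.1667$)
$A{\left(U \right)} = 6 + 2 U$ ($A{\left(U \right)} = 2 U + 6 = 6 + 2 U$)
$\sqrt{X + A{\left(-4 \right)}} \left(-59\right) = \sqrt{- \frac{55}{6} + \left(6 + 2 \left(-4\right)\right)} \left(-59\right) = \sqrt{- \frac{55}{6} + \left(6 - 8\right)} \left(-59\right) = \sqrt{- \frac{55}{6} - 2} \left(-59\right) = \sqrt{- \frac{67}{6}} \left(-59\right) = \frac{i \sqrt{402}}{6} \left(-59\right) = - \frac{59 i \sqrt{402}}{6}$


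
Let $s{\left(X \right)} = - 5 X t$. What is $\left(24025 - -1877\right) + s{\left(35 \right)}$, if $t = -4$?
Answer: $26602$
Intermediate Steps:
$s{\left(X \right)} = 20 X$ ($s{\left(X \right)} = - 5 X \left(-4\right) = 20 X$)
$\left(24025 - -1877\right) + s{\left(35 \right)} = \left(24025 - -1877\right) + 20 \cdot 35 = \left(24025 + 1877\right) + 700 = 25902 + 700 = 26602$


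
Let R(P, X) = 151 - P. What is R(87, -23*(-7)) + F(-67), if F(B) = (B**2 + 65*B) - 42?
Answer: 156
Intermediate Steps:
F(B) = -42 + B**2 + 65*B
R(87, -23*(-7)) + F(-67) = (151 - 1*87) + (-42 + (-67)**2 + 65*(-67)) = (151 - 87) + (-42 + 4489 - 4355) = 64 + 92 = 156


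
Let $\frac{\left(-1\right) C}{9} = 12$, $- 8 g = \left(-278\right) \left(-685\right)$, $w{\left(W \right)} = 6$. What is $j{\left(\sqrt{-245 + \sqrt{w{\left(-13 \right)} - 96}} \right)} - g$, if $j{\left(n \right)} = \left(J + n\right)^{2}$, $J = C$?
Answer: $\frac{95215}{4} + \left(108 - \sqrt{-245 + 3 i \sqrt{10}}\right)^{2} \approx 35157.0 - 3372.1 i$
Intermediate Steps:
$g = - \frac{95215}{4}$ ($g = - \frac{\left(-278\right) \left(-685\right)}{8} = \left(- \frac{1}{8}\right) 190430 = - \frac{95215}{4} \approx -23804.0$)
$C = -108$ ($C = \left(-9\right) 12 = -108$)
$J = -108$
$j{\left(n \right)} = \left(-108 + n\right)^{2}$
$j{\left(\sqrt{-245 + \sqrt{w{\left(-13 \right)} - 96}} \right)} - g = \left(-108 + \sqrt{-245 + \sqrt{6 - 96}}\right)^{2} - - \frac{95215}{4} = \left(-108 + \sqrt{-245 + \sqrt{-90}}\right)^{2} + \frac{95215}{4} = \left(-108 + \sqrt{-245 + 3 i \sqrt{10}}\right)^{2} + \frac{95215}{4} = \frac{95215}{4} + \left(-108 + \sqrt{-245 + 3 i \sqrt{10}}\right)^{2}$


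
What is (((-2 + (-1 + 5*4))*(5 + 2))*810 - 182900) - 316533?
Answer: -403043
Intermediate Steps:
(((-2 + (-1 + 5*4))*(5 + 2))*810 - 182900) - 316533 = (((-2 + (-1 + 20))*7)*810 - 182900) - 316533 = (((-2 + 19)*7)*810 - 182900) - 316533 = ((17*7)*810 - 182900) - 316533 = (119*810 - 182900) - 316533 = (96390 - 182900) - 316533 = -86510 - 316533 = -403043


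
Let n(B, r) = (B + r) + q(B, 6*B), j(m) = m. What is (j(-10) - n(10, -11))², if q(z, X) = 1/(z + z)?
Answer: 32761/400 ≈ 81.902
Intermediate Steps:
q(z, X) = 1/(2*z)
n(B, r) = B + r + 1/(2*B) (n(B, r) = (B + r) + 1/(2*B) = B + r + 1/(2*B))
(j(-10) - n(10, -11))² = (-10 - (10 - 11 + (½)/10))² = (-10 - (10 - 11 + (½)*(⅒)))² = (-10 - (10 - 11 + 1/20))² = (-10 - 1*(-19/20))² = (-10 + 19/20)² = (-181/20)² = 32761/400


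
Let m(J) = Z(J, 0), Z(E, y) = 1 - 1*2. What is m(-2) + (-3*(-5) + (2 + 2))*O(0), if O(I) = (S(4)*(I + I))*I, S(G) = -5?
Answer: -1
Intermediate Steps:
Z(E, y) = -1 (Z(E, y) = 1 - 2 = -1)
m(J) = -1
O(I) = -10*I**2 (O(I) = (-5*(I + I))*I = (-10*I)*I = -10*I**2)
m(-2) + (-3*(-5) + (2 + 2))*O(0) = -1 + (-3*(-5) + (2 + 2))*(-10*0**2) = -1 + (15 + 4)*(-10*0) = -1 + 19*0 = -1 + 0 = -1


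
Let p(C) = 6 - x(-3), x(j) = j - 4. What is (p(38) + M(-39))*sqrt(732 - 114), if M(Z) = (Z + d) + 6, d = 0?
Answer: -20*sqrt(618) ≈ -497.19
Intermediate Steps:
x(j) = -4 + j
M(Z) = 6 + Z (M(Z) = (Z + 0) + 6 = Z + 6 = 6 + Z)
p(C) = 13 (p(C) = 6 - (-4 - 3) = 6 - 1*(-7) = 6 + 7 = 13)
(p(38) + M(-39))*sqrt(732 - 114) = (13 + (6 - 39))*sqrt(732 - 114) = (13 - 33)*sqrt(618) = -20*sqrt(618)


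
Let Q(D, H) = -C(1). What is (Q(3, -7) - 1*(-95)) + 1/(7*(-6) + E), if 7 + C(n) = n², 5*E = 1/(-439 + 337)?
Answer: 2163011/21421 ≈ 100.98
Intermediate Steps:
E = -1/510 (E = 1/(5*(-439 + 337)) = (⅕)/(-102) = (⅕)*(-1/102) = -1/510 ≈ -0.0019608)
C(n) = -7 + n²
Q(D, H) = 6 (Q(D, H) = -(-7 + 1²) = -(-7 + 1) = -1*(-6) = 6)
(Q(3, -7) - 1*(-95)) + 1/(7*(-6) + E) = (6 - 1*(-95)) + 1/(7*(-6) - 1/510) = (6 + 95) + 1/(-42 - 1/510) = 101 + 1/(-21421/510) = 101 - 510/21421 = 2163011/21421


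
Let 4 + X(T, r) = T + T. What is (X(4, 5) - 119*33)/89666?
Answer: -3923/89666 ≈ -0.043751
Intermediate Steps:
X(T, r) = -4 + 2*T (X(T, r) = -4 + (T + T) = -4 + 2*T)
(X(4, 5) - 119*33)/89666 = ((-4 + 2*4) - 119*33)/89666 = ((-4 + 8) - 3927)*(1/89666) = (4 - 3927)*(1/89666) = -3923*1/89666 = -3923/89666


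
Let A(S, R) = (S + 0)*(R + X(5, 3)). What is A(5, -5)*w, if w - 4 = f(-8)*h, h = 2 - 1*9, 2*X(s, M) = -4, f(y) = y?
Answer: -2100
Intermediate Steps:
X(s, M) = -2 (X(s, M) = (½)*(-4) = -2)
h = -7 (h = 2 - 9 = -7)
A(S, R) = S*(-2 + R) (A(S, R) = (S + 0)*(R - 2) = S*(-2 + R))
w = 60 (w = 4 - 8*(-7) = 4 + 56 = 60)
A(5, -5)*w = (5*(-2 - 5))*60 = (5*(-7))*60 = -35*60 = -2100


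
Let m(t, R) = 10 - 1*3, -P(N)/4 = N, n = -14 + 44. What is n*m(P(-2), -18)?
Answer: 210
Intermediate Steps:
n = 30
P(N) = -4*N
m(t, R) = 7 (m(t, R) = 10 - 3 = 7)
n*m(P(-2), -18) = 30*7 = 210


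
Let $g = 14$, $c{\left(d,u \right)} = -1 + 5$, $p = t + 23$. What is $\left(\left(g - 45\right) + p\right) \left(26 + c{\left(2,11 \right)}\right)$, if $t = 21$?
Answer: $390$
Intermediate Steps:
$p = 44$ ($p = 21 + 23 = 44$)
$c{\left(d,u \right)} = 4$
$\left(\left(g - 45\right) + p\right) \left(26 + c{\left(2,11 \right)}\right) = \left(\left(14 - 45\right) + 44\right) \left(26 + 4\right) = \left(-31 + 44\right) 30 = 13 \cdot 30 = 390$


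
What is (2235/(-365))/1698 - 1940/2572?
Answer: -20135037/26567474 ≈ -0.75788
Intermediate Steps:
(2235/(-365))/1698 - 1940/2572 = (2235*(-1/365))*(1/1698) - 1940*1/2572 = -447/73*1/1698 - 485/643 = -149/41318 - 485/643 = -20135037/26567474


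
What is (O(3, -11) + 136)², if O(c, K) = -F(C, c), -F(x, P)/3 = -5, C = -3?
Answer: 14641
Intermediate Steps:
F(x, P) = 15 (F(x, P) = -3*(-5) = 15)
O(c, K) = -15 (O(c, K) = -1*15 = -15)
(O(3, -11) + 136)² = (-15 + 136)² = 121² = 14641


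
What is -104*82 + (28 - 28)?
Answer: -8528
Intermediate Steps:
-104*82 + (28 - 28) = -8528 + 0 = -8528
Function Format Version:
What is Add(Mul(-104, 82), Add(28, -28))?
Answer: -8528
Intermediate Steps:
Add(Mul(-104, 82), Add(28, -28)) = Add(-8528, 0) = -8528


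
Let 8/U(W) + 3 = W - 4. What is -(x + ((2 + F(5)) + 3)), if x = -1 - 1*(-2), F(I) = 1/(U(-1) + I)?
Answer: -25/4 ≈ -6.2500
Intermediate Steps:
U(W) = 8/(-7 + W) (U(W) = 8/(-3 + (W - 4)) = 8/(-3 + (-4 + W)) = 8/(-7 + W))
F(I) = 1/(-1 + I) (F(I) = 1/(8/(-7 - 1) + I) = 1/(8/(-8) + I) = 1/(8*(-1/8) + I) = 1/(-1 + I))
x = 1 (x = -1 + 2 = 1)
-(x + ((2 + F(5)) + 3)) = -(1 + ((2 + 1/(-1 + 5)) + 3)) = -(1 + ((2 + 1/4) + 3)) = -(1 + (9/4 + 3)) = -(1 + 21/4) = -1*25/4 = -25/4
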